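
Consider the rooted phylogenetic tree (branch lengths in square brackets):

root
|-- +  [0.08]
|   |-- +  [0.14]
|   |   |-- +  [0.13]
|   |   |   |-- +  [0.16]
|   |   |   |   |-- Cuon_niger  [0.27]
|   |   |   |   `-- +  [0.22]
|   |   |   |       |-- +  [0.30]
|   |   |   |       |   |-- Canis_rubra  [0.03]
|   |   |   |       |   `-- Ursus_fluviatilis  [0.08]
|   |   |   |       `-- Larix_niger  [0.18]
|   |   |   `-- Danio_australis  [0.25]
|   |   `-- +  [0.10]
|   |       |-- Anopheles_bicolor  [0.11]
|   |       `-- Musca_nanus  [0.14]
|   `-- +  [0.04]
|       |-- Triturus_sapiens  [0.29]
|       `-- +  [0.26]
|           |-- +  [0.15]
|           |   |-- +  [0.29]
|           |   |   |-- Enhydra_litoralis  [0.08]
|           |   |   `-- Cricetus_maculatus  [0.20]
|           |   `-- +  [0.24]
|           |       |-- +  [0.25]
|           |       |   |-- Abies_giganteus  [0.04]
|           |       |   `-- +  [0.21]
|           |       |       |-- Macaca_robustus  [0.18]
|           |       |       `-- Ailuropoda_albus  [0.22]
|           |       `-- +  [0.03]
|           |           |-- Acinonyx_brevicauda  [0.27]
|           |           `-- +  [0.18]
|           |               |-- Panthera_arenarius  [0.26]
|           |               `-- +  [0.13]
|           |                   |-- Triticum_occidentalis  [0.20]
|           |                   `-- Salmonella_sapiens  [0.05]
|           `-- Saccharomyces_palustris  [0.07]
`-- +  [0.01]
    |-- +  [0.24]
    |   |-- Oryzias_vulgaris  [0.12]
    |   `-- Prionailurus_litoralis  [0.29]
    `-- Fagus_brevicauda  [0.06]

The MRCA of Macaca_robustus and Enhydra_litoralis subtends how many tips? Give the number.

9

The MRCA of Macaca_robustus and Enhydra_litoralis is the node subtending ((Enhydra_litoralis,Cricetus_maculatus),((Abies_giganteus,(Macaca_robustus,Ailuropoda_albus)),(Acinonyx_brevicauda,(Panthera_arenarius,(Triticum_occidentalis,Salmonella_sapiens))))).
That clade contains 9 terminal taxa: Abies_giganteus, Acinonyx_brevicauda, Ailuropoda_albus, Cricetus_maculatus, Enhydra_litoralis, Macaca_robustus, Panthera_arenarius, Salmonella_sapiens, Triticum_occidentalis.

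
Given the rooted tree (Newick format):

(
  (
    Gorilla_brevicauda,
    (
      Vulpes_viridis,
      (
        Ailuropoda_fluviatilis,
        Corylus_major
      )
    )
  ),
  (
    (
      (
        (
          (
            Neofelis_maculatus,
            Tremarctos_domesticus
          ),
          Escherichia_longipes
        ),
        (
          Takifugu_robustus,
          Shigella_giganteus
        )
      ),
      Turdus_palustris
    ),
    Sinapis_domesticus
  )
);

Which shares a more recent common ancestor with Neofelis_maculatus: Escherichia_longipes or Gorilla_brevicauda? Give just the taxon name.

The MRCA of Neofelis_maculatus and Escherichia_longipes subtends ((Neofelis_maculatus,Tremarctos_domesticus),Escherichia_longipes) (3 taxa).
The MRCA of Neofelis_maculatus and Gorilla_brevicauda is the root, subtending the entire tree (11 taxa).
The first is nested inside the second, so Neofelis_maculatus shares a more recent common ancestor with Escherichia_longipes.

Escherichia_longipes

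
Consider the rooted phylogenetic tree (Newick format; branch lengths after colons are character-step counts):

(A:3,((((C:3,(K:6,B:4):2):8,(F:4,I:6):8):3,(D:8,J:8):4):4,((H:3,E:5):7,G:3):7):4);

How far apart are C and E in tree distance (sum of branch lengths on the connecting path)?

37

The path runs C → … → MRCA → … → E; the MRCA is the node subtending ((((C,(K,B)),(F,I)),(D,J)),((H,E),G)).
Branch lengths along that path: 3 + 8 + 3 + 4 + 7 + 7 + 5 = 37.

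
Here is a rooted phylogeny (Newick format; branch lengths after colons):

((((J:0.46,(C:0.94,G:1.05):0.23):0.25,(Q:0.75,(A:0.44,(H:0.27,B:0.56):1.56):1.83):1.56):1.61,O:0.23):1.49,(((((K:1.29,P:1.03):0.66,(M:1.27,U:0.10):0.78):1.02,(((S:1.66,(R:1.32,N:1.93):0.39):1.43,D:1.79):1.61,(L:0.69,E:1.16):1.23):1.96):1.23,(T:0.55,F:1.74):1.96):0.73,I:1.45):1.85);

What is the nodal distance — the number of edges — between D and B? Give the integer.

The MRCA of D and B is the root of the tree.
From D up to that node: 6 branches. From B up to the same node: 6 branches. Total: 6 + 6 = 12.

12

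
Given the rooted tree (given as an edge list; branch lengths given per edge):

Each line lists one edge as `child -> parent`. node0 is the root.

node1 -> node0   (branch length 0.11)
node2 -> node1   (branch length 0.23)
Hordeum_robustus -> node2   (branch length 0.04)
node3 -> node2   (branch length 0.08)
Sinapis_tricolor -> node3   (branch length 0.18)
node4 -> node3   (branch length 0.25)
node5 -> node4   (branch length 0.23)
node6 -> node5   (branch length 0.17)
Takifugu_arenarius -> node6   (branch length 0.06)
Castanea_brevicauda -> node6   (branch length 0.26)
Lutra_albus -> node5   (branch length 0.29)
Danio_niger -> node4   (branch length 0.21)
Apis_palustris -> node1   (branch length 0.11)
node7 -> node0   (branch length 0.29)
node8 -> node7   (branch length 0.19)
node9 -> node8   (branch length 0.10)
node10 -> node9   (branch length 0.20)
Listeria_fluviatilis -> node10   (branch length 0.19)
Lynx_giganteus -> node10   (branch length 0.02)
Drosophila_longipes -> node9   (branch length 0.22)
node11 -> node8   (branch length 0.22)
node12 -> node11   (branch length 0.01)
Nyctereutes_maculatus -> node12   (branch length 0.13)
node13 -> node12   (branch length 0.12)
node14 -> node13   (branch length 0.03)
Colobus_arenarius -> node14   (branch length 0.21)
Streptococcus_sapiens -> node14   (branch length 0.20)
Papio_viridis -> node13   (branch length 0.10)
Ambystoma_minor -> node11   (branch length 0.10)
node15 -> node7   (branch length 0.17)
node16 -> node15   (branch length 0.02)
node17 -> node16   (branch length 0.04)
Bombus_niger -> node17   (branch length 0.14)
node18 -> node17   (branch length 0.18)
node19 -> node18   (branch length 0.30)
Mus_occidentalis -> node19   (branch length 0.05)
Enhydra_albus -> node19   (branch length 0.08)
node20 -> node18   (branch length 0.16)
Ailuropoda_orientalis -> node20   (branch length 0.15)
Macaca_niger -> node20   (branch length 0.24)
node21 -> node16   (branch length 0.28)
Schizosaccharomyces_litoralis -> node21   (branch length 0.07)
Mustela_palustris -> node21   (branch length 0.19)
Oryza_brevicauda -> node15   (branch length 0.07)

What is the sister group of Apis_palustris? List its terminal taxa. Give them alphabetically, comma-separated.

Castanea_brevicauda, Danio_niger, Hordeum_robustus, Lutra_albus, Sinapis_tricolor, Takifugu_arenarius

Apis_palustris attaches to the tree at the node subtending ((Hordeum_robustus,(Sinapis_tricolor,(((Takifugu_arenarius,Castanea_brevicauda),Lutra_albus),Danio_niger))),Apis_palustris).
The other lineage descending from that same node — the sister group — is (Hordeum_robustus,(Sinapis_tricolor,(((Takifugu_arenarius,Castanea_brevicauda),Lutra_albus),Danio_niger))); its 6 tips in alphabetical order are the answer.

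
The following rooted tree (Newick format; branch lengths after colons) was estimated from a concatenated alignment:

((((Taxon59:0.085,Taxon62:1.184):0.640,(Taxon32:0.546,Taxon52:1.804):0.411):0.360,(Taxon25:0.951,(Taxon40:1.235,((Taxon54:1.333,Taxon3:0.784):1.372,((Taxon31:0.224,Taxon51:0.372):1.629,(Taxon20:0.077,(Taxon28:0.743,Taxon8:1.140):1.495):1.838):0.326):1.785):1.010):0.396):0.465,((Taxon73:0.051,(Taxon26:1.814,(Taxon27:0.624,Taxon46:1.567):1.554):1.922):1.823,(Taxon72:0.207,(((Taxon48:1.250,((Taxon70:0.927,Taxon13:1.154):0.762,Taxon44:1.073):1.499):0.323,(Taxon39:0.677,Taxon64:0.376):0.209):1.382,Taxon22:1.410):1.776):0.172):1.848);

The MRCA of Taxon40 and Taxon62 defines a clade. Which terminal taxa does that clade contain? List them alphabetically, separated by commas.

Tracing Taxon40: it sits inside (Taxon40,((Taxon54,Taxon3),((Taxon31,Taxon51),(Taxon20,(Taxon28,Taxon8))))).
Tracing Taxon62: it sits inside (Taxon59,Taxon62).
The smallest clade enclosing both is (((Taxon59,Taxon62),(Taxon32,Taxon52)),(Taxon25,(Taxon40,((Taxon54,Taxon3),((Taxon31,Taxon51),(Taxon20,(Taxon28,Taxon8))))))); the answer is its 13 terminal taxa in alphabetical order.

Taxon20, Taxon25, Taxon28, Taxon3, Taxon31, Taxon32, Taxon40, Taxon51, Taxon52, Taxon54, Taxon59, Taxon62, Taxon8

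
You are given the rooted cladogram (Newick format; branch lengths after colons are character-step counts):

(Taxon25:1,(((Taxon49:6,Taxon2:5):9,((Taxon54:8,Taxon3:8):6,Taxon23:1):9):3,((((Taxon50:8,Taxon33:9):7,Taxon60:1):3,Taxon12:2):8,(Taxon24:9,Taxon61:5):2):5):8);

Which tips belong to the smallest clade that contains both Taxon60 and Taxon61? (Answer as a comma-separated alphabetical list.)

Tracing Taxon60: it sits inside ((Taxon50,Taxon33),Taxon60).
Tracing Taxon61: it sits inside (Taxon24,Taxon61).
The smallest clade enclosing both is ((((Taxon50,Taxon33),Taxon60),Taxon12),(Taxon24,Taxon61)); the answer is its 6 terminal taxa in alphabetical order.

Taxon12, Taxon24, Taxon33, Taxon50, Taxon60, Taxon61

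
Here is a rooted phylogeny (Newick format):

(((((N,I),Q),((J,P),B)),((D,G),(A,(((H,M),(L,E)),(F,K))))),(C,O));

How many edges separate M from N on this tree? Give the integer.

The MRCA of M and N is the node subtending ((((N,I),Q),((J,P),B)),((D,G),(A,(((H,M),(L,E)),(F,K))))).
From M up to that node: 6 branches. From N up to the same node: 4 branches. Total: 6 + 4 = 10.

10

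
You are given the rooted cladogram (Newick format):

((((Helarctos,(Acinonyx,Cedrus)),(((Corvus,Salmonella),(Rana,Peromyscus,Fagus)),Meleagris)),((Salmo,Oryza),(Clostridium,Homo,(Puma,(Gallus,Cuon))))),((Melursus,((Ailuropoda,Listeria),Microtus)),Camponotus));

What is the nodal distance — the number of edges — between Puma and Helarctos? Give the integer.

The MRCA of Puma and Helarctos is the node subtending (((Helarctos,(Acinonyx,Cedrus)),(((Corvus,Salmonella),(Rana,Peromyscus,Fagus)),Meleagris)),((Salmo,Oryza),(Clostridium,Homo,(Puma,(Gallus,Cuon))))).
From Puma up to that node: 4 branches. From Helarctos up to the same node: 3 branches. Total: 4 + 3 = 7.

7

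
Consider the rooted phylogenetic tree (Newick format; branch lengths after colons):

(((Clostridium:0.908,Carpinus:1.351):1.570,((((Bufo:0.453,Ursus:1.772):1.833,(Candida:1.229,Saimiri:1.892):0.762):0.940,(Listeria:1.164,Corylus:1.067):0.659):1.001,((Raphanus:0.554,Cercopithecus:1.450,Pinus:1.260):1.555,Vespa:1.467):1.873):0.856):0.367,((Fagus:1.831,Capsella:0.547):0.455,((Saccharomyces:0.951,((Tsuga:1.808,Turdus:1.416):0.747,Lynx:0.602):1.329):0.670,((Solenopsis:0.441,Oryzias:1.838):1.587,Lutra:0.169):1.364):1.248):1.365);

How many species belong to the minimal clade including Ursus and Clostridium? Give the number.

12

The MRCA of Ursus and Clostridium is the node subtending ((Clostridium,Carpinus),((((Bufo,Ursus),(Candida,Saimiri)),(Listeria,Corylus)),((Raphanus,Cercopithecus,Pinus),Vespa))).
That clade contains 12 terminal taxa: Bufo, Candida, Carpinus, Cercopithecus, Clostridium, Corylus, Listeria, Pinus, Raphanus, Saimiri, Ursus, Vespa.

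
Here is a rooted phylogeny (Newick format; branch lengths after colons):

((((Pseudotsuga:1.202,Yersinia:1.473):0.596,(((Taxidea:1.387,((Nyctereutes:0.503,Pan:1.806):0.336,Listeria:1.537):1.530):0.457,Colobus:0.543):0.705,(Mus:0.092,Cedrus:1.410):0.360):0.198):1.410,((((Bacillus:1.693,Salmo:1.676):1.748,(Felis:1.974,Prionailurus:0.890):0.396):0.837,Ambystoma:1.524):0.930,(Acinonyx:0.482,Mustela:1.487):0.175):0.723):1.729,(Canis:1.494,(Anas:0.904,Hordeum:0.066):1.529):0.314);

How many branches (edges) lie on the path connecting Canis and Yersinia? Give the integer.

The MRCA of Canis and Yersinia is the root of the tree.
From Canis up to that node: 2 branches. From Yersinia up to the same node: 4 branches. Total: 2 + 4 = 6.

6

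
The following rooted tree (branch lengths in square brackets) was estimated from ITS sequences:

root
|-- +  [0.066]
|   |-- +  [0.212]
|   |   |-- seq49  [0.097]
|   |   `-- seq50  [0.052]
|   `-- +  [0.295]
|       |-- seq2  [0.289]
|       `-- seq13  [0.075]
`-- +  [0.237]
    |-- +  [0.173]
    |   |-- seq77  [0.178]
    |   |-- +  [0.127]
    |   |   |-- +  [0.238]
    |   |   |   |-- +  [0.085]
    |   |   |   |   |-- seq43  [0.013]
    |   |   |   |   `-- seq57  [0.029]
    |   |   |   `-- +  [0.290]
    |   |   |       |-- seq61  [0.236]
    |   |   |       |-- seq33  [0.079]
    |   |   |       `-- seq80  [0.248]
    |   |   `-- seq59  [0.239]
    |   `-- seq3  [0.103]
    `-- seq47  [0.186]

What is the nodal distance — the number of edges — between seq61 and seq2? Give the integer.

9

The MRCA of seq61 and seq2 is the root of the tree.
From seq61 up to that node: 6 branches. From seq2 up to the same node: 3 branches. Total: 6 + 3 = 9.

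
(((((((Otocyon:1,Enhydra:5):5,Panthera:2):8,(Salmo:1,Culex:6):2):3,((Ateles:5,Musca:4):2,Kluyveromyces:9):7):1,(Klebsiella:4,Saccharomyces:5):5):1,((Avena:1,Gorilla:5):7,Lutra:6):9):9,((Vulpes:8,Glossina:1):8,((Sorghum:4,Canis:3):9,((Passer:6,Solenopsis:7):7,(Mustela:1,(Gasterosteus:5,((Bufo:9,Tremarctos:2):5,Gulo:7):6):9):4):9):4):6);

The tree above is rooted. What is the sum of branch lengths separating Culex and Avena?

30

The path runs Culex → … → MRCA → … → Avena; the MRCA is the node subtending ((((((Otocyon,Enhydra),Panthera),(Salmo,Culex)),((Ateles,Musca),Kluyveromyces)),(Klebsiella,Saccharomyces)),((Avena,Gorilla),Lutra)).
Branch lengths along that path: 6 + 2 + 3 + 1 + 1 + 9 + 7 + 1 = 30.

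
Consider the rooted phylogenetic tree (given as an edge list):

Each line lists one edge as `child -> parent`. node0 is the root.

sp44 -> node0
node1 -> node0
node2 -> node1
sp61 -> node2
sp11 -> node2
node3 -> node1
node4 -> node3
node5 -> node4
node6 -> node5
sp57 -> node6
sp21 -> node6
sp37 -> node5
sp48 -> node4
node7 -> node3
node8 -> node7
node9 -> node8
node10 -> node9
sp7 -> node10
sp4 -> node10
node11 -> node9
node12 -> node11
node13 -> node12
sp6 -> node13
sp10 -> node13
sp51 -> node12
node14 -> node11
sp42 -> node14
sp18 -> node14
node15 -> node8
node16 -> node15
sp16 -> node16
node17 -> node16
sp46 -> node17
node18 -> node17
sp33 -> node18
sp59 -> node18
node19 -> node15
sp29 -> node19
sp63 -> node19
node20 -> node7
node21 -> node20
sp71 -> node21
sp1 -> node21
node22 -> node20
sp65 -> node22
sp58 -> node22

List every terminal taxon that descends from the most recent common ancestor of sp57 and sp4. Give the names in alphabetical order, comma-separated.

sp1, sp10, sp16, sp18, sp21, sp29, sp33, sp37, sp4, sp42, sp46, sp48, sp51, sp57, sp58, sp59, sp6, sp63, sp65, sp7, sp71

Tracing sp57: it sits inside (sp57,sp21).
Tracing sp4: it sits inside (sp7,sp4).
The smallest clade enclosing both is ((((sp57,sp21),sp37),sp48),((((sp7,sp4),(((sp6,sp10),sp51),(sp42,sp18))),((sp16,(sp46,(sp33,sp59))),(sp29,sp63))),((sp71,sp1),(sp65,sp58)))); the answer is its 21 terminal taxa in alphabetical order.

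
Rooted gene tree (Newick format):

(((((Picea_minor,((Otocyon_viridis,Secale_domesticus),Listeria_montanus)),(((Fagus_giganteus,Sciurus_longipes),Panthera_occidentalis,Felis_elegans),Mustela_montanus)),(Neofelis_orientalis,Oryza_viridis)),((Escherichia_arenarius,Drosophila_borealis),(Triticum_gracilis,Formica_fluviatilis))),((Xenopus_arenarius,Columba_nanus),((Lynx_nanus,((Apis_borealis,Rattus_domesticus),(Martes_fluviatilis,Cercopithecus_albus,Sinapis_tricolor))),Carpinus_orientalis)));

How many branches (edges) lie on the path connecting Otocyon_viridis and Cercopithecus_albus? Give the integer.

13

The MRCA of Otocyon_viridis and Cercopithecus_albus is the root of the tree.
From Otocyon_viridis up to that node: 7 branches. From Cercopithecus_albus up to the same node: 6 branches. Total: 7 + 6 = 13.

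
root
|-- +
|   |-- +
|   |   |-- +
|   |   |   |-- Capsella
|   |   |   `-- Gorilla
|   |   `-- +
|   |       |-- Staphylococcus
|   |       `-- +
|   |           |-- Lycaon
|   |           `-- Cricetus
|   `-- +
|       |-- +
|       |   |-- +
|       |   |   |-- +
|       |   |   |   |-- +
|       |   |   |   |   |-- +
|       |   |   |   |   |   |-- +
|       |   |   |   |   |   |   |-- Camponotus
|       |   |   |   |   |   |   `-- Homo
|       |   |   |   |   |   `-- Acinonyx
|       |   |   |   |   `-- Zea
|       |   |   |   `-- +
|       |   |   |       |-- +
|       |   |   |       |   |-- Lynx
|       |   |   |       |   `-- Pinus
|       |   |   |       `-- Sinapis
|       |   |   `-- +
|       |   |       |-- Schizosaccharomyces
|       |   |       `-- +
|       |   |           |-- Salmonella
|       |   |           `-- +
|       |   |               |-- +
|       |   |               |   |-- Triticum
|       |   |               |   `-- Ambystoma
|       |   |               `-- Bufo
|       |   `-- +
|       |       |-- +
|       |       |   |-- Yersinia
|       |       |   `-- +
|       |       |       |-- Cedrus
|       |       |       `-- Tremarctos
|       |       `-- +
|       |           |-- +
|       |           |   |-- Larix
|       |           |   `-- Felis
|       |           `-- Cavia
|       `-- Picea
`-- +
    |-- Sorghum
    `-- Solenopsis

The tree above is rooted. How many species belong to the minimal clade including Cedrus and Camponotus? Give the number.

The MRCA of Cedrus and Camponotus is the node subtending ((((((Camponotus,Homo),Acinonyx),Zea),((Lynx,Pinus),Sinapis)),(Schizosaccharomyces,(Salmonella,((Triticum,Ambystoma),Bufo)))),((Yersinia,(Cedrus,Tremarctos)),((Larix,Felis),Cavia))).
That clade contains 18 terminal taxa: Acinonyx, Ambystoma, Bufo, Camponotus, Cavia, Cedrus, Felis, Homo, Larix, Lynx, Pinus, Salmonella, Schizosaccharomyces, Sinapis, Tremarctos, Triticum, Yersinia, Zea.

18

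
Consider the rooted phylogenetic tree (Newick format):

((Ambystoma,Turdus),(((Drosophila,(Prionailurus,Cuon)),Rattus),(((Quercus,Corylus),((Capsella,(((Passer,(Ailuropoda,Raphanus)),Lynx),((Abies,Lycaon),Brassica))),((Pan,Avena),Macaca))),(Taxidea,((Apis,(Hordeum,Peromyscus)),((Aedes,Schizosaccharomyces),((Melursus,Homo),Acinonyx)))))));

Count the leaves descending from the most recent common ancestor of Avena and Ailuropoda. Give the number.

The MRCA of Avena and Ailuropoda is the node subtending ((Capsella,(((Passer,(Ailuropoda,Raphanus)),Lynx),((Abies,Lycaon),Brassica))),((Pan,Avena),Macaca)).
That clade contains 11 terminal taxa: Abies, Ailuropoda, Avena, Brassica, Capsella, Lycaon, Lynx, Macaca, Pan, Passer, Raphanus.

11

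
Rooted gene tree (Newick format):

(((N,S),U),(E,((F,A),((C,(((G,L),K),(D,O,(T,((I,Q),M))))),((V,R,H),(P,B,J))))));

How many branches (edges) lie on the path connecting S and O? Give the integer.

The MRCA of S and O is the root of the tree.
From S up to that node: 3 branches. From O up to the same node: 7 branches. Total: 3 + 7 = 10.

10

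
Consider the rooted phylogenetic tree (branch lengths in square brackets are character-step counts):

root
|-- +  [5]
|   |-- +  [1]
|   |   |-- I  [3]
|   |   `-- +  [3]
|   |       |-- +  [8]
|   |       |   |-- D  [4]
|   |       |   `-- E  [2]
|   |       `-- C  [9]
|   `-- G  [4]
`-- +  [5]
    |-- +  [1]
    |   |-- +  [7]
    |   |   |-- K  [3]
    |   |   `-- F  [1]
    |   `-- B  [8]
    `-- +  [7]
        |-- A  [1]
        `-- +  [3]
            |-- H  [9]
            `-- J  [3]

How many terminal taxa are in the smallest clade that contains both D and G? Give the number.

5

The MRCA of D and G is the node subtending ((I,((D,E),C)),G).
That clade contains 5 terminal taxa: C, D, E, G, I.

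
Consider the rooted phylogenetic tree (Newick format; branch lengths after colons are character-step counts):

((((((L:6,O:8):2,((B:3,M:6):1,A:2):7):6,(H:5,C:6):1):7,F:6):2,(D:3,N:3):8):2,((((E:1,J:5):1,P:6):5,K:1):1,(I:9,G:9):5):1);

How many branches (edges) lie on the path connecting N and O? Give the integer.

7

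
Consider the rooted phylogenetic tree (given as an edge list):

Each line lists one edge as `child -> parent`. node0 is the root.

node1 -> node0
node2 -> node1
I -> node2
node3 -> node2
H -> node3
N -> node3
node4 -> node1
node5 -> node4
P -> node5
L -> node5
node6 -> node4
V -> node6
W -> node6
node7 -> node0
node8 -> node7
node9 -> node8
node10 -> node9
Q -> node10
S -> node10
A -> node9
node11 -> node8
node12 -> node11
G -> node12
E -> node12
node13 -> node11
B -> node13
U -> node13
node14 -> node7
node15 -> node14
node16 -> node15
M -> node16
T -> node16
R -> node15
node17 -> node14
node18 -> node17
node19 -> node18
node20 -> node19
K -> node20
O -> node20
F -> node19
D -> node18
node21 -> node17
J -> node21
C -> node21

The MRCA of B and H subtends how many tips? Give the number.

23

The MRCA of B and H is the root, so the clade is the entire tree.
That clade contains 23 terminal taxa: A, B, C, D, E, F, G, H, I, J, K, L, M, N, O, P, Q, R, S, T, U, V, W.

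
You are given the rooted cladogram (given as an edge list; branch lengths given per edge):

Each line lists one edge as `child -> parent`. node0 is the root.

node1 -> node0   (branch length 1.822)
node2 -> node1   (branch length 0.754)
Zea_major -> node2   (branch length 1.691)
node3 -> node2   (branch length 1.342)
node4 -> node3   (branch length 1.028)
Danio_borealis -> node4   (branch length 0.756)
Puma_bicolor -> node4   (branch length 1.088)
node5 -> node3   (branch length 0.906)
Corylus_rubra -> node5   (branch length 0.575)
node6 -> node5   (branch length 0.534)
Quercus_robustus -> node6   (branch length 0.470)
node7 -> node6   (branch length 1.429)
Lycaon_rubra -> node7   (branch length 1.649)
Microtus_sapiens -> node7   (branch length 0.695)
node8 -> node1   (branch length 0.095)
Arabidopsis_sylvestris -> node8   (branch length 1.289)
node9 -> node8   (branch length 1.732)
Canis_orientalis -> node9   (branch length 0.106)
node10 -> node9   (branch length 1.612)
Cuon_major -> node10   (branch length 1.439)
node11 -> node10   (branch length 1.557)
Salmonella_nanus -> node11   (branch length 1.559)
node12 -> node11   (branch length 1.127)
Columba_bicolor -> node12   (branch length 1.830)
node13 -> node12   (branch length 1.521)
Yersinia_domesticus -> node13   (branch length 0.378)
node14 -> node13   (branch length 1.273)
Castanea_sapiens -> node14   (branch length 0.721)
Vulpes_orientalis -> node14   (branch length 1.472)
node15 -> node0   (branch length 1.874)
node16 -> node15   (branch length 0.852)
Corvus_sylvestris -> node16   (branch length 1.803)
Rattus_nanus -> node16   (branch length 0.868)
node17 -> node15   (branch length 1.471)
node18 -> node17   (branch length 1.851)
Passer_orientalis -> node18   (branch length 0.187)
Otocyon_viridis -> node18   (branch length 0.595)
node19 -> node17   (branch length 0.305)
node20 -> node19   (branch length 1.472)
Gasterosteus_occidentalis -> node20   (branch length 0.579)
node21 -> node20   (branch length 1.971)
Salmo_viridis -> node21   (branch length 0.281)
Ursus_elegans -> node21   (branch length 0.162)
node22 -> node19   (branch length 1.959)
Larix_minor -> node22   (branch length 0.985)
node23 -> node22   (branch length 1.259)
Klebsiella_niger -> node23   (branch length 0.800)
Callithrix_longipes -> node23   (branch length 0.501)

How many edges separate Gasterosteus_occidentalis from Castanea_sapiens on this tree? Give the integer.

The MRCA of Gasterosteus_occidentalis and Castanea_sapiens is the root of the tree.
From Gasterosteus_occidentalis up to that node: 5 branches. From Castanea_sapiens up to the same node: 9 branches. Total: 5 + 9 = 14.

14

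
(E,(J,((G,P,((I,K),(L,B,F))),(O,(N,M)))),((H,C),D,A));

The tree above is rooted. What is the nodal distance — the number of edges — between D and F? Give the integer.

The MRCA of D and F is the root of the tree.
From D up to that node: 2 branches. From F up to the same node: 6 branches. Total: 2 + 6 = 8.

8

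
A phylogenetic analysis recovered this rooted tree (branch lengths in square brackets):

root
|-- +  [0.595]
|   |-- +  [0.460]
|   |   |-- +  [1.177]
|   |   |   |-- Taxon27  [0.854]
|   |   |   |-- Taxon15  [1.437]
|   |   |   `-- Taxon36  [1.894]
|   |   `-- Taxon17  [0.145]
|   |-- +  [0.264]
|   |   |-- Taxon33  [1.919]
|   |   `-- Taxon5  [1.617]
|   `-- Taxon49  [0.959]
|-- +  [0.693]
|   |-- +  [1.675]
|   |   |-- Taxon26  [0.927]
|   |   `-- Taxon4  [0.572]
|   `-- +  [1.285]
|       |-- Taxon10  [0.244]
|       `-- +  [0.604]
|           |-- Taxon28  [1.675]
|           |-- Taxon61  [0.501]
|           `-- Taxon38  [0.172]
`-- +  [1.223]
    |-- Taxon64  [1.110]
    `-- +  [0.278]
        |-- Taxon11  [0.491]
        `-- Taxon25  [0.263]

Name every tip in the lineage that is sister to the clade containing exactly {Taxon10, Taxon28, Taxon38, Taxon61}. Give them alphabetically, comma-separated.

Taxon26, Taxon4

The clade containing exactly {Taxon10, Taxon28, Taxon38, Taxon61} attaches to the tree at the node subtending ((Taxon26,Taxon4),(Taxon10,(Taxon28,Taxon61,Taxon38))).
The other lineage descending from that same node — the sister group — is (Taxon26,Taxon4); its 2 tips in alphabetical order are the answer.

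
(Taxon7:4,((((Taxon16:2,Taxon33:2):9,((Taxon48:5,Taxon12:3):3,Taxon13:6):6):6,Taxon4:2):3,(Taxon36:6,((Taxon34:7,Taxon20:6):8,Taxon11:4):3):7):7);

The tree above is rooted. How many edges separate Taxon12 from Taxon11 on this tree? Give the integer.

8

The MRCA of Taxon12 and Taxon11 is the node subtending ((((Taxon16,Taxon33),((Taxon48,Taxon12),Taxon13)),Taxon4),(Taxon36,((Taxon34,Taxon20),Taxon11))).
From Taxon12 up to that node: 5 branches. From Taxon11 up to the same node: 3 branches. Total: 5 + 3 = 8.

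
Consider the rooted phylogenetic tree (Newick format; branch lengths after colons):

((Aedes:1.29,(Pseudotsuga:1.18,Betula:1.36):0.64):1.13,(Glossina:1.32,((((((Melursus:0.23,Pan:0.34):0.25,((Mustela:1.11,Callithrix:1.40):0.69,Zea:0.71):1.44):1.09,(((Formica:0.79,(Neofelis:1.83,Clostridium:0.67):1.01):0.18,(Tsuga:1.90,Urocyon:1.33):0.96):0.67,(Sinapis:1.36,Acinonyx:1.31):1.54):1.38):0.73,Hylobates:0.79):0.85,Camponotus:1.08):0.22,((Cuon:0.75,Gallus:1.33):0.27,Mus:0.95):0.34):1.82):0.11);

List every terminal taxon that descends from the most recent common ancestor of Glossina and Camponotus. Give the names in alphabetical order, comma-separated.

Acinonyx, Callithrix, Camponotus, Clostridium, Cuon, Formica, Gallus, Glossina, Hylobates, Melursus, Mus, Mustela, Neofelis, Pan, Sinapis, Tsuga, Urocyon, Zea

Tracing Glossina: it sits inside (Glossina,((((((Melursus,Pan),((Mustela,Callithrix),Zea)),(((Formica,(Neofelis,Clostridium)),(Tsuga,Urocyon)),(Sinapis,Acinonyx))),Hylobates),Camponotus),((Cuon,Gallus),Mus))).
Tracing Camponotus: it sits inside (((((Melursus,Pan),((Mustela,Callithrix),Zea)),(((Formica,(Neofelis,Clostridium)),(Tsuga,Urocyon)),(Sinapis,Acinonyx))),Hylobates),Camponotus).
The smallest clade enclosing both is (Glossina,((((((Melursus,Pan),((Mustela,Callithrix),Zea)),(((Formica,(Neofelis,Clostridium)),(Tsuga,Urocyon)),(Sinapis,Acinonyx))),Hylobates),Camponotus),((Cuon,Gallus),Mus))); the answer is its 18 terminal taxa in alphabetical order.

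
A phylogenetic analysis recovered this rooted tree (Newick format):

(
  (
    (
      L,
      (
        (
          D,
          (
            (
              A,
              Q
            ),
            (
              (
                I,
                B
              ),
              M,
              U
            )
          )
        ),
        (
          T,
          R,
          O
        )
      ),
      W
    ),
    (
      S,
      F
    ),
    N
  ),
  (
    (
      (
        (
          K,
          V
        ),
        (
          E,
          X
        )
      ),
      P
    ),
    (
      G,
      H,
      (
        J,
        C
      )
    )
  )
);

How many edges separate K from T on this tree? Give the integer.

The MRCA of K and T is the root of the tree.
From K up to that node: 5 branches. From T up to the same node: 5 branches. Total: 5 + 5 = 10.

10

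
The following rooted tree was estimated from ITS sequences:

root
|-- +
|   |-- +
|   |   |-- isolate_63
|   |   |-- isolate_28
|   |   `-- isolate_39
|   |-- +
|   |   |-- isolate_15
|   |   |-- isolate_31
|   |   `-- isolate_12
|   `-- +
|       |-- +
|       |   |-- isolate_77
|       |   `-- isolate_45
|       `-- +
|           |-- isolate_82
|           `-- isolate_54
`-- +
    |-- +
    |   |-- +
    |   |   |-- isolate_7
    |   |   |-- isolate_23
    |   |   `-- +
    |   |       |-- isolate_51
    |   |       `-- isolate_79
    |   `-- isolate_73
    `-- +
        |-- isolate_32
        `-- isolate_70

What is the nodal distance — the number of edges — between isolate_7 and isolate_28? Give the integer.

The MRCA of isolate_7 and isolate_28 is the root of the tree.
From isolate_7 up to that node: 4 branches. From isolate_28 up to the same node: 3 branches. Total: 4 + 3 = 7.

7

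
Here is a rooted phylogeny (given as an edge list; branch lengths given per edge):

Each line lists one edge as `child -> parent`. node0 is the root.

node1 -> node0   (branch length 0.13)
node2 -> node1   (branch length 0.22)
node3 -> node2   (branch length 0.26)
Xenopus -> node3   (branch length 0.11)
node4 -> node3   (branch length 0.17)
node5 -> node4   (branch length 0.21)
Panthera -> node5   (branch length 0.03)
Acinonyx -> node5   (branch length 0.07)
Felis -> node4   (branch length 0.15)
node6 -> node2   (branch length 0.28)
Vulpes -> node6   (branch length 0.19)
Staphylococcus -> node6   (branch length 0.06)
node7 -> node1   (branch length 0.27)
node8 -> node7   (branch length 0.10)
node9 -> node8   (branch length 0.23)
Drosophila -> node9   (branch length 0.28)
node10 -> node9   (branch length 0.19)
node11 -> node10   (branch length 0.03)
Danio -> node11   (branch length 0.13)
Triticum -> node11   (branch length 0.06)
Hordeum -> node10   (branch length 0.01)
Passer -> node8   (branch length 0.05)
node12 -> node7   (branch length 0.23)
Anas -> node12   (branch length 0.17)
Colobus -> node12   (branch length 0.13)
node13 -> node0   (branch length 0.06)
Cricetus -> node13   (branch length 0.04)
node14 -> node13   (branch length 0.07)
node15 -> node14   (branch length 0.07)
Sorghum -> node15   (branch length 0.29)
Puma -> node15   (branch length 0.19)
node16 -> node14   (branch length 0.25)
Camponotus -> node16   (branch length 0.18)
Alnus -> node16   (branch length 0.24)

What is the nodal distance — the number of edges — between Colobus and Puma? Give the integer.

The MRCA of Colobus and Puma is the root of the tree.
From Colobus up to that node: 4 branches. From Puma up to the same node: 4 branches. Total: 4 + 4 = 8.

8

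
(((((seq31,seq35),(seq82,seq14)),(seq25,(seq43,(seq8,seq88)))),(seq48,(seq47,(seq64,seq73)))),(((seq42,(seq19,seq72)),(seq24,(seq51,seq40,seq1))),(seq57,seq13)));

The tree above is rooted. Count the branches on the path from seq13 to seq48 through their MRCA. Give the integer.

The MRCA of seq13 and seq48 is the root of the tree.
From seq13 up to that node: 3 branches. From seq48 up to the same node: 3 branches. Total: 3 + 3 = 6.

6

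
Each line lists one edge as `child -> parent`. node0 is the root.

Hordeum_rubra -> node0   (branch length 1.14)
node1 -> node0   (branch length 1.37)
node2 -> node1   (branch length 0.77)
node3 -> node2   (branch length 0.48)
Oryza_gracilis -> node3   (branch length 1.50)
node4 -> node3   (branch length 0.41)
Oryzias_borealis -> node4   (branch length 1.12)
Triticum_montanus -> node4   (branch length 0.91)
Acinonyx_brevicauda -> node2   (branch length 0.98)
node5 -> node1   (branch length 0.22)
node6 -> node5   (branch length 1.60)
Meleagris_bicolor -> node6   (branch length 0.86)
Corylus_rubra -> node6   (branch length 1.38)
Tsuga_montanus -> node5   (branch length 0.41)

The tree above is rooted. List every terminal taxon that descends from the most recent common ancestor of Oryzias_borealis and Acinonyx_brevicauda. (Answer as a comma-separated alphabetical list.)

Tracing Oryzias_borealis: it sits inside (Oryzias_borealis,Triticum_montanus).
Tracing Acinonyx_brevicauda: it sits inside ((Oryza_gracilis,(Oryzias_borealis,Triticum_montanus)),Acinonyx_brevicauda).
The smallest clade enclosing both is ((Oryza_gracilis,(Oryzias_borealis,Triticum_montanus)),Acinonyx_brevicauda); the answer is its 4 terminal taxa in alphabetical order.

Acinonyx_brevicauda, Oryza_gracilis, Oryzias_borealis, Triticum_montanus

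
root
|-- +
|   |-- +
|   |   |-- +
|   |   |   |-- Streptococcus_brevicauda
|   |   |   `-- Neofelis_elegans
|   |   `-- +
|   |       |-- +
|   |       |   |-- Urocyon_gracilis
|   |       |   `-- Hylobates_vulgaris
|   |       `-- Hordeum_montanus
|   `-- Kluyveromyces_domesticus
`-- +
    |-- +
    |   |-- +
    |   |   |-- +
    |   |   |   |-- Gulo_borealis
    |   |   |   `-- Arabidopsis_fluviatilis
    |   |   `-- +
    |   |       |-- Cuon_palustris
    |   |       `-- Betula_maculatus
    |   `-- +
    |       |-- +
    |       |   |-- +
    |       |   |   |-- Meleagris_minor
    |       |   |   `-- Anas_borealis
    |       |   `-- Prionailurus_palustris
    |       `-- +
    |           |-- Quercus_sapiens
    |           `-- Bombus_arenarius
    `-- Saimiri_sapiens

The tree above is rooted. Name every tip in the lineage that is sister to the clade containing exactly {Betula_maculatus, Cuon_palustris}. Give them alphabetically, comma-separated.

Arabidopsis_fluviatilis, Gulo_borealis

The clade containing exactly {Betula_maculatus, Cuon_palustris} attaches to the tree at the node subtending ((Gulo_borealis,Arabidopsis_fluviatilis),(Cuon_palustris,Betula_maculatus)).
The other lineage descending from that same node — the sister group — is (Gulo_borealis,Arabidopsis_fluviatilis); its 2 tips in alphabetical order are the answer.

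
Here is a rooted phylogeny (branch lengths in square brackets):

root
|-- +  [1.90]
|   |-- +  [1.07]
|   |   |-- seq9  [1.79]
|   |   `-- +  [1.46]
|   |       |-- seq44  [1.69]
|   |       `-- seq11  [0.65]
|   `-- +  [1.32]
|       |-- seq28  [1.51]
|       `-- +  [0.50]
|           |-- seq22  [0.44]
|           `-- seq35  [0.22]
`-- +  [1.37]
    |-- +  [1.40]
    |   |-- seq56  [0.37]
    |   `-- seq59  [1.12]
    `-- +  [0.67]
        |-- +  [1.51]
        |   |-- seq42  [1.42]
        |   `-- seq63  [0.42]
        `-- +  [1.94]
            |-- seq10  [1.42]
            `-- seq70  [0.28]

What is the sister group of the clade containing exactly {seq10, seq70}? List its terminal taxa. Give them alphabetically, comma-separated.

The clade containing exactly {seq10, seq70} attaches to the tree at the node subtending ((seq42,seq63),(seq10,seq70)).
The other lineage descending from that same node — the sister group — is (seq42,seq63); its 2 tips in alphabetical order are the answer.

seq42, seq63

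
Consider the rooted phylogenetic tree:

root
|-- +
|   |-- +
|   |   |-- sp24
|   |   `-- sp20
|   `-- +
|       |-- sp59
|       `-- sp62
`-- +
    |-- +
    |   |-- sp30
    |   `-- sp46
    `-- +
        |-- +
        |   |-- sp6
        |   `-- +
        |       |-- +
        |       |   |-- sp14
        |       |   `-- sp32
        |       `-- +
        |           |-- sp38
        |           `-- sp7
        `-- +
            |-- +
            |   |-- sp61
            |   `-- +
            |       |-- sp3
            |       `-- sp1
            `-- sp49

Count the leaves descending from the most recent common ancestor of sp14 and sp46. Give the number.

11

The MRCA of sp14 and sp46 is the node subtending ((sp30,sp46),((sp6,((sp14,sp32),(sp38,sp7))),((sp61,(sp3,sp1)),sp49))).
That clade contains 11 terminal taxa: sp1, sp14, sp3, sp30, sp32, sp38, sp46, sp49, sp6, sp61, sp7.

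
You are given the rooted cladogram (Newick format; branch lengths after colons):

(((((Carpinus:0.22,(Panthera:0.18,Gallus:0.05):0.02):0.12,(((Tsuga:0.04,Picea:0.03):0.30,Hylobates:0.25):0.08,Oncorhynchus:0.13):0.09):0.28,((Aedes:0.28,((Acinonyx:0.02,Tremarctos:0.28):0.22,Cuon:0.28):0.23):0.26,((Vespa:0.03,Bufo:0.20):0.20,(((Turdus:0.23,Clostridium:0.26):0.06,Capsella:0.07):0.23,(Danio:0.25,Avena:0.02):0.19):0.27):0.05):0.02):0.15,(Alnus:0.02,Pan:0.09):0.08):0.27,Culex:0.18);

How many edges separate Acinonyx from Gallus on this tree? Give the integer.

The MRCA of Acinonyx and Gallus is the node subtending (((Carpinus,(Panthera,Gallus)),(((Tsuga,Picea),Hylobates),Oncorhynchus)),((Aedes,((Acinonyx,Tremarctos),Cuon)),((Vespa,Bufo),(((Turdus,Clostridium),Capsella),(Danio,Avena))))).
From Acinonyx up to that node: 5 branches. From Gallus up to the same node: 4 branches. Total: 5 + 4 = 9.

9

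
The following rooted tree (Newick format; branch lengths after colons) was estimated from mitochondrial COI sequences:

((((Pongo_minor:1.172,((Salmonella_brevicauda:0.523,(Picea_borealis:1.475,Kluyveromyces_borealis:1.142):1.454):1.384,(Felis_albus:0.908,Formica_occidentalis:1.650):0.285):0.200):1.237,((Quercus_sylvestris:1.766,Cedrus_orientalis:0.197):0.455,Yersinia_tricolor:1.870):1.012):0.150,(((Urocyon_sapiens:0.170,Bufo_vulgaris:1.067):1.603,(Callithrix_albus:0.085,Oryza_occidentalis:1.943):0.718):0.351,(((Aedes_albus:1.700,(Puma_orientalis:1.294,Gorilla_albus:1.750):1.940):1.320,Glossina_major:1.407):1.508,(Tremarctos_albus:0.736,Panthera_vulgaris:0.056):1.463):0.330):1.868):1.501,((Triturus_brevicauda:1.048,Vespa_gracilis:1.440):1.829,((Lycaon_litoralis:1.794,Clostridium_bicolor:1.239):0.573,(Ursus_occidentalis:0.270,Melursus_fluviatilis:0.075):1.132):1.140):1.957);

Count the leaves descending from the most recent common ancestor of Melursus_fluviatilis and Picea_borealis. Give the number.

The MRCA of Melursus_fluviatilis and Picea_borealis is the root, so the clade is the entire tree.
That clade contains 25 terminal taxa: Aedes_albus, Bufo_vulgaris, Callithrix_albus, Cedrus_orientalis, Clostridium_bicolor, Felis_albus, Formica_occidentalis, Glossina_major, Gorilla_albus, Kluyveromyces_borealis, Lycaon_litoralis, Melursus_fluviatilis, Oryza_occidentalis, Panthera_vulgaris, Picea_borealis, Pongo_minor, Puma_orientalis, Quercus_sylvestris, Salmonella_brevicauda, Tremarctos_albus, Triturus_brevicauda, Urocyon_sapiens, Ursus_occidentalis, Vespa_gracilis, Yersinia_tricolor.

25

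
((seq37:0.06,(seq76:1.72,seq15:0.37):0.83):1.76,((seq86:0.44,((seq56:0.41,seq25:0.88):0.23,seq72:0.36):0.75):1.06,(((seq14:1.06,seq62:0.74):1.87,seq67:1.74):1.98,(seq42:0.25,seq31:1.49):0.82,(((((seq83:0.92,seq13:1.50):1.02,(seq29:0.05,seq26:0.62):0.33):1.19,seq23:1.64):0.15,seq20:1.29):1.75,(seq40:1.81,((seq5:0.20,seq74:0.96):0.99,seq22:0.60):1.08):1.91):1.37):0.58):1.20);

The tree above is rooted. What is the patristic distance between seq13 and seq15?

The path runs seq13 → … → MRCA → … → seq15; the MRCA is the root of the tree.
Branch lengths along that path: 1.50 + 1.02 + 1.19 + 0.15 + 1.75 + 1.37 + 0.58 + 1.20 + 1.76 + 0.83 + 0.37 = 11.72.

11.72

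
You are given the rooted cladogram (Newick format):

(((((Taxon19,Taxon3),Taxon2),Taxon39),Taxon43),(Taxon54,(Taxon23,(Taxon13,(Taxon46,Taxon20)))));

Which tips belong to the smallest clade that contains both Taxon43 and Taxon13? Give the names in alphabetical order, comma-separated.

Tracing Taxon43: it sits inside ((((Taxon19,Taxon3),Taxon2),Taxon39),Taxon43).
Tracing Taxon13: it sits inside (Taxon13,(Taxon46,Taxon20)).
The smallest clade enclosing both is the whole tree (their MRCA is the root), so the answer is all 10 tips in alphabetical order.

Taxon13, Taxon19, Taxon2, Taxon20, Taxon23, Taxon3, Taxon39, Taxon43, Taxon46, Taxon54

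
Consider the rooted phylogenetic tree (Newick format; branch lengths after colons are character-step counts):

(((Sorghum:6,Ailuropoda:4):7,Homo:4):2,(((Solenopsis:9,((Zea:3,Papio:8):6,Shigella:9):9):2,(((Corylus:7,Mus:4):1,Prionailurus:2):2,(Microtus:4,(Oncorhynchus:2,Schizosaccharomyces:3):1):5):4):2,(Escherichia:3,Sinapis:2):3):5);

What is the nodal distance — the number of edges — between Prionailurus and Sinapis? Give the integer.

The MRCA of Prionailurus and Sinapis is the node subtending (((Solenopsis,((Zea,Papio),Shigella)),(((Corylus,Mus),Prionailurus),(Microtus,(Oncorhynchus,Schizosaccharomyces)))),(Escherichia,Sinapis)).
From Prionailurus up to that node: 4 branches. From Sinapis up to the same node: 2 branches. Total: 4 + 2 = 6.

6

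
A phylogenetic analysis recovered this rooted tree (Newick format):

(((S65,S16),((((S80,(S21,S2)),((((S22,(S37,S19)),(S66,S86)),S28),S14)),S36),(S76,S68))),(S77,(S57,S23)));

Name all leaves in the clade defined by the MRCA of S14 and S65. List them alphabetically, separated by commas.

S14, S16, S19, S2, S21, S22, S28, S36, S37, S65, S66, S68, S76, S80, S86

Tracing S14: it sits inside ((((S22,(S37,S19)),(S66,S86)),S28),S14).
Tracing S65: it sits inside (S65,S16).
The smallest clade enclosing both is ((S65,S16),((((S80,(S21,S2)),((((S22,(S37,S19)),(S66,S86)),S28),S14)),S36),(S76,S68))); the answer is its 15 terminal taxa in alphabetical order.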